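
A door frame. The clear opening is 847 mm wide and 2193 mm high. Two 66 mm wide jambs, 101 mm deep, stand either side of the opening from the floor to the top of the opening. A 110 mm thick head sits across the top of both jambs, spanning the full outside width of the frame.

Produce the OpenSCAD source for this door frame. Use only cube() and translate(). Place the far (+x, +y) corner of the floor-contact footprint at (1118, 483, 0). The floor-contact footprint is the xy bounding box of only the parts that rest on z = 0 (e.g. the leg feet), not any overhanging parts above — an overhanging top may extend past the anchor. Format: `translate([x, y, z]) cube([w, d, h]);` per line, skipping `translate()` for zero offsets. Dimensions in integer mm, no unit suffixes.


translate([139, 382, 0]) cube([66, 101, 2193]);
translate([1052, 382, 0]) cube([66, 101, 2193]);
translate([139, 382, 2193]) cube([979, 101, 110]);


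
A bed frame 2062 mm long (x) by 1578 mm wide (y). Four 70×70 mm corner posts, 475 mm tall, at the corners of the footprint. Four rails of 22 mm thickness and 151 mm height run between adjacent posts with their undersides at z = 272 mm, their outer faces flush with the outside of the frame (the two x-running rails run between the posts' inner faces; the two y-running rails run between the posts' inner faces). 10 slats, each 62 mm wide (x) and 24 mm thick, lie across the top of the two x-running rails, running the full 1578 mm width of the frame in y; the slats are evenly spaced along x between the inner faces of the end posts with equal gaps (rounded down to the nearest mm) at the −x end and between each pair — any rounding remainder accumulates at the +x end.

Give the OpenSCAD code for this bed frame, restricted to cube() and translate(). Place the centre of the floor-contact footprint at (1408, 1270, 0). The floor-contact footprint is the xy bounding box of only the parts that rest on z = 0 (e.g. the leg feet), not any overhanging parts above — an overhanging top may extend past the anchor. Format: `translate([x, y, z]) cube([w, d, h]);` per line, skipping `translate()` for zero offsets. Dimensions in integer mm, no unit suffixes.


translate([377, 481, 0]) cube([70, 70, 475]);
translate([377, 1989, 0]) cube([70, 70, 475]);
translate([2369, 481, 0]) cube([70, 70, 475]);
translate([2369, 1989, 0]) cube([70, 70, 475]);
translate([447, 481, 272]) cube([1922, 22, 151]);
translate([447, 2037, 272]) cube([1922, 22, 151]);
translate([377, 551, 272]) cube([22, 1438, 151]);
translate([2417, 551, 272]) cube([22, 1438, 151]);
translate([565, 481, 423]) cube([62, 1578, 24]);
translate([745, 481, 423]) cube([62, 1578, 24]);
translate([925, 481, 423]) cube([62, 1578, 24]);
translate([1105, 481, 423]) cube([62, 1578, 24]);
translate([1285, 481, 423]) cube([62, 1578, 24]);
translate([1465, 481, 423]) cube([62, 1578, 24]);
translate([1645, 481, 423]) cube([62, 1578, 24]);
translate([1825, 481, 423]) cube([62, 1578, 24]);
translate([2005, 481, 423]) cube([62, 1578, 24]);
translate([2185, 481, 423]) cube([62, 1578, 24]);


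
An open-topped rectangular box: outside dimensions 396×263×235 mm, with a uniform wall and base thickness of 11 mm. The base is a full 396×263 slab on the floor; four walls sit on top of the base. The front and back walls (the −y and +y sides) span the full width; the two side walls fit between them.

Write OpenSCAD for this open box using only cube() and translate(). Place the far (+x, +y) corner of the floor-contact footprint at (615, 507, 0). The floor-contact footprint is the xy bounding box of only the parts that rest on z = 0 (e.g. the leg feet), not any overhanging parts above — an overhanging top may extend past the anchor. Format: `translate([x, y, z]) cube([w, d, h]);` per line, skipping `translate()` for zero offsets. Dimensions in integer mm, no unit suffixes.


translate([219, 244, 0]) cube([396, 263, 11]);
translate([219, 244, 11]) cube([396, 11, 224]);
translate([219, 496, 11]) cube([396, 11, 224]);
translate([219, 255, 11]) cube([11, 241, 224]);
translate([604, 255, 11]) cube([11, 241, 224]);


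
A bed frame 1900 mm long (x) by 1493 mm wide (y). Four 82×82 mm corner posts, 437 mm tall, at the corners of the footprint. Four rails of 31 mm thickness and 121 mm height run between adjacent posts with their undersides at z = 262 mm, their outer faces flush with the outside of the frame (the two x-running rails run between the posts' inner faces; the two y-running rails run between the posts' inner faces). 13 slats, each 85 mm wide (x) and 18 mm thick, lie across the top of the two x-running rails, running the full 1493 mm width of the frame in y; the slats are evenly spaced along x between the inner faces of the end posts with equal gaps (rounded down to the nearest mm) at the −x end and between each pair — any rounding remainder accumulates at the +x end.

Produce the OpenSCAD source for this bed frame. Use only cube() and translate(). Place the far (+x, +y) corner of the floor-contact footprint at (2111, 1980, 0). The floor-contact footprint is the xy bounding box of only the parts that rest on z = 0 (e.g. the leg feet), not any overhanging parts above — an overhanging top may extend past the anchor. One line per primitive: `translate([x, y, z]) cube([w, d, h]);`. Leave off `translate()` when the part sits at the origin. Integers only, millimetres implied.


// slat z = rail_z + rail_h = 262 + 121 = 383
// slat gap = ⌊(1736 − 13·85) / 14⌋ = 45
translate([211, 487, 0]) cube([82, 82, 437]);
translate([211, 1898, 0]) cube([82, 82, 437]);
translate([2029, 487, 0]) cube([82, 82, 437]);
translate([2029, 1898, 0]) cube([82, 82, 437]);
translate([293, 487, 262]) cube([1736, 31, 121]);
translate([293, 1949, 262]) cube([1736, 31, 121]);
translate([211, 569, 262]) cube([31, 1329, 121]);
translate([2080, 569, 262]) cube([31, 1329, 121]);
translate([338, 487, 383]) cube([85, 1493, 18]);
translate([468, 487, 383]) cube([85, 1493, 18]);
translate([598, 487, 383]) cube([85, 1493, 18]);
translate([728, 487, 383]) cube([85, 1493, 18]);
translate([858, 487, 383]) cube([85, 1493, 18]);
translate([988, 487, 383]) cube([85, 1493, 18]);
translate([1118, 487, 383]) cube([85, 1493, 18]);
translate([1248, 487, 383]) cube([85, 1493, 18]);
translate([1378, 487, 383]) cube([85, 1493, 18]);
translate([1508, 487, 383]) cube([85, 1493, 18]);
translate([1638, 487, 383]) cube([85, 1493, 18]);
translate([1768, 487, 383]) cube([85, 1493, 18]);
translate([1898, 487, 383]) cube([85, 1493, 18]);


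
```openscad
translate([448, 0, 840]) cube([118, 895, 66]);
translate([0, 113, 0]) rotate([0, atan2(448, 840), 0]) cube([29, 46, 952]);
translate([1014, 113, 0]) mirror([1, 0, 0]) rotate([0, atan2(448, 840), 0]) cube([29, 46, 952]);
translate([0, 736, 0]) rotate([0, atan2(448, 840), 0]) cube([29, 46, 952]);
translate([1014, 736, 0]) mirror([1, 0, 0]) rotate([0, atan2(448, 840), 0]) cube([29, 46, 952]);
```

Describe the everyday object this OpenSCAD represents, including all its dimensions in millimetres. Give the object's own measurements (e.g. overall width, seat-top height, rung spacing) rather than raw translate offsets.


A sawhorse. A 118×895×66 mm beam (x, y, z) sits on two A-frame leg pairs. Each pair is two raked legs of 29×46 mm section (46 mm along y) splaying symmetrically in x. Each leg rises 840 mm vertically over 448 mm of horizontal reach and is 952 mm long along its own axis. Every leg's outer bottom edge rests on the floor and its outer top edge meets a bottom edge of the beam — the left legs (tilting toward +x) meet the beam's −x bottom edge, the right legs (their mirror images, tilting toward −x) meet its +x bottom edge — so the leg tops tuck under the beam, the beam's underside is 840 mm above the floor, and the feet are 1014 mm apart outside-to-outside with the beam centred between them. The two leg pairs are set in 113 mm from either end of the beam.


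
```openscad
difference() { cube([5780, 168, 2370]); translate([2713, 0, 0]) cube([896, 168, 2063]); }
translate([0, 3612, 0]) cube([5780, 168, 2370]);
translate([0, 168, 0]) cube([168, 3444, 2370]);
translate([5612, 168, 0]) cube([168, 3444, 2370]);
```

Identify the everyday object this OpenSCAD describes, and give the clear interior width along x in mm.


A single room. The interior width is 5444 mm.

Four walls enclosing a rectangle with a door in the front wall — a room. Outside width 5780 minus two 168 mm walls gives 5444 mm.


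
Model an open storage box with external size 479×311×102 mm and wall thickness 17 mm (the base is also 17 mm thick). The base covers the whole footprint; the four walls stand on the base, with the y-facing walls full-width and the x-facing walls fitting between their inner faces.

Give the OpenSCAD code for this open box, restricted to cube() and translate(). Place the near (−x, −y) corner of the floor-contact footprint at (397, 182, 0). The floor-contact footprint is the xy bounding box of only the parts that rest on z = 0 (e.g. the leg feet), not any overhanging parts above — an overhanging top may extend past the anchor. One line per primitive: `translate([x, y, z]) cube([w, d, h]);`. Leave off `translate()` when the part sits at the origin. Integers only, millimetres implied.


translate([397, 182, 0]) cube([479, 311, 17]);
translate([397, 182, 17]) cube([479, 17, 85]);
translate([397, 476, 17]) cube([479, 17, 85]);
translate([397, 199, 17]) cube([17, 277, 85]);
translate([859, 199, 17]) cube([17, 277, 85]);


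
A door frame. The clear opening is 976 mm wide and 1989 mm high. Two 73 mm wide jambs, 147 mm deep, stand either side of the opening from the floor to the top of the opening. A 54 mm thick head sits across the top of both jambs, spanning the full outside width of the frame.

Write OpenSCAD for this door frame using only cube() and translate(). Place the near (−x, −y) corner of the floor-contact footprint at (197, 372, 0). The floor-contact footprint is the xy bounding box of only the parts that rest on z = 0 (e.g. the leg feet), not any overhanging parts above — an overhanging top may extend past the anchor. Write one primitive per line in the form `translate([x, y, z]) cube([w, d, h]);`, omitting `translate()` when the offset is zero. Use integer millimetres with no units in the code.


translate([197, 372, 0]) cube([73, 147, 1989]);
translate([1246, 372, 0]) cube([73, 147, 1989]);
translate([197, 372, 1989]) cube([1122, 147, 54]);


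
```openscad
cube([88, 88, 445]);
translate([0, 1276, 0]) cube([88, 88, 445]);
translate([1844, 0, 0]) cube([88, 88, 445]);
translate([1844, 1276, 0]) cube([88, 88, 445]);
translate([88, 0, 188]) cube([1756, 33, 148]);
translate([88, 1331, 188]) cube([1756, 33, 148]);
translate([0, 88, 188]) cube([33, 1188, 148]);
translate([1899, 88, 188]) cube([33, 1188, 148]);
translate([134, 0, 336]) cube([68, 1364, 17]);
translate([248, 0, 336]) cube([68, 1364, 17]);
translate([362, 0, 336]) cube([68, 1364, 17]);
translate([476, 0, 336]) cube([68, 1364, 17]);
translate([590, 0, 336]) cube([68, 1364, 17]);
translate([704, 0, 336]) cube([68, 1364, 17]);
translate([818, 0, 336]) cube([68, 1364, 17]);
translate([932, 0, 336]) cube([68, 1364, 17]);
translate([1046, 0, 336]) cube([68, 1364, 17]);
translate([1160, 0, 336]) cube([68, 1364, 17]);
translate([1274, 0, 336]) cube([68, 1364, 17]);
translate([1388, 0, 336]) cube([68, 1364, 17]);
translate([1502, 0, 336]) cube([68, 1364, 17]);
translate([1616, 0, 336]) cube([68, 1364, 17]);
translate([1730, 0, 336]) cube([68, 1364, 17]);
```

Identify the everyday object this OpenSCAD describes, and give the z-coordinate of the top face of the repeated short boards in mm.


A bed frame. The slat-top height is 353 mm.

Four posts, four rails, and a row of slats — a bed frame. Slats sit on the rails at z = 188 + 148 = 336; with slat thickness 17, the top is 353 mm.


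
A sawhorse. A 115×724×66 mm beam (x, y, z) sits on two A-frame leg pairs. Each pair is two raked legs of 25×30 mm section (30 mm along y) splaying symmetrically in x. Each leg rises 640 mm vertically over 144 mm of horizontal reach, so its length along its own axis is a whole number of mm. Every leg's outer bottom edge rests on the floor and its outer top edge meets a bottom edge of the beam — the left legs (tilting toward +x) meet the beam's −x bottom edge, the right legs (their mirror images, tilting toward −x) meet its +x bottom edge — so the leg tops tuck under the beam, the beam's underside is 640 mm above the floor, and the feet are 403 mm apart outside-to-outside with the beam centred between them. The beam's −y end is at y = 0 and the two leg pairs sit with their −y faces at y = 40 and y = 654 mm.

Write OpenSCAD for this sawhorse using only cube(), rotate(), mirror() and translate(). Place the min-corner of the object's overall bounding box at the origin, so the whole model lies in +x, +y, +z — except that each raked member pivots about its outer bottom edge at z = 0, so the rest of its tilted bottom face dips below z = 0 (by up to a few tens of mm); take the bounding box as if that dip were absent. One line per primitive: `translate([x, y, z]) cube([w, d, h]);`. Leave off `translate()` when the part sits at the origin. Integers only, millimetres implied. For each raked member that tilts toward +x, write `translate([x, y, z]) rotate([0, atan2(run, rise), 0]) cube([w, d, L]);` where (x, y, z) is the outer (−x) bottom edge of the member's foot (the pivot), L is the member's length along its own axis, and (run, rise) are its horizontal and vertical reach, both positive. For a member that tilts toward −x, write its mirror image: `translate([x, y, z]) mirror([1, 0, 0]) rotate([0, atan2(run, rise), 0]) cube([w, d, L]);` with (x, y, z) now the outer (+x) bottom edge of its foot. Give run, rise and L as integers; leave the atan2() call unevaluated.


translate([144, 0, 640]) cube([115, 724, 66]);
translate([0, 40, 0]) rotate([0, atan2(144, 640), 0]) cube([25, 30, 656]);
translate([403, 40, 0]) mirror([1, 0, 0]) rotate([0, atan2(144, 640), 0]) cube([25, 30, 656]);
translate([0, 654, 0]) rotate([0, atan2(144, 640), 0]) cube([25, 30, 656]);
translate([403, 654, 0]) mirror([1, 0, 0]) rotate([0, atan2(144, 640), 0]) cube([25, 30, 656]);


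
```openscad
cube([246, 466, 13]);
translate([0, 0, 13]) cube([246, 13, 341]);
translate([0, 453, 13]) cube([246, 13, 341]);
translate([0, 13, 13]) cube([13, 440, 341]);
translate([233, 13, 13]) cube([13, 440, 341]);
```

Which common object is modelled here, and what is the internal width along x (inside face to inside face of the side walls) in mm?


An open box. The internal width is 220 mm.

A 246×466 base slab with four walls standing on it — an open box. The base is 246 mm wide and the walls are 13 mm thick, so the internal width is 246 − 2 × 13 = 220 mm.


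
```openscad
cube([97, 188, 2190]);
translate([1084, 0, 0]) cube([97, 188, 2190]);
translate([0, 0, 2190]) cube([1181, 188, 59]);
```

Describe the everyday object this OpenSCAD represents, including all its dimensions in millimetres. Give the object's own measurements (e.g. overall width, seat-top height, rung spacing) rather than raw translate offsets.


A door frame. The clear opening is 987 mm wide and 2190 mm high. Two 97 mm wide jambs, 188 mm deep, stand either side of the opening from the floor to the top of the opening. A 59 mm thick head sits across the top of both jambs, spanning the full outside width of the frame.


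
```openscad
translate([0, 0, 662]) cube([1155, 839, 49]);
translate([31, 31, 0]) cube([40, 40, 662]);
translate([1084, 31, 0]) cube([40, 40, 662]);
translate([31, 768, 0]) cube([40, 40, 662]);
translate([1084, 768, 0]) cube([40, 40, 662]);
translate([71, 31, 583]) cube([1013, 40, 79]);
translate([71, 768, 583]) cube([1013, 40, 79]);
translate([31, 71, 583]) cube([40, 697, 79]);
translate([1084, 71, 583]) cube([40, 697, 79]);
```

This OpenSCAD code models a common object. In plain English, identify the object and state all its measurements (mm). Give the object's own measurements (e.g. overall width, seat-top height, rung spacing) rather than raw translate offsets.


A rectangular dining table. The top is 1155×839×49 mm with its upper surface at z = 711 mm. It stands on four 40×40 mm square legs, each inset 31 mm from the nearest pair of top edges, running from the floor to the underside of the top. Four apron rails, 40 mm thick and 79 mm tall, run between adjacent legs with their top edges flush with the underside of the top and their outer faces flush with the legs' outer faces.


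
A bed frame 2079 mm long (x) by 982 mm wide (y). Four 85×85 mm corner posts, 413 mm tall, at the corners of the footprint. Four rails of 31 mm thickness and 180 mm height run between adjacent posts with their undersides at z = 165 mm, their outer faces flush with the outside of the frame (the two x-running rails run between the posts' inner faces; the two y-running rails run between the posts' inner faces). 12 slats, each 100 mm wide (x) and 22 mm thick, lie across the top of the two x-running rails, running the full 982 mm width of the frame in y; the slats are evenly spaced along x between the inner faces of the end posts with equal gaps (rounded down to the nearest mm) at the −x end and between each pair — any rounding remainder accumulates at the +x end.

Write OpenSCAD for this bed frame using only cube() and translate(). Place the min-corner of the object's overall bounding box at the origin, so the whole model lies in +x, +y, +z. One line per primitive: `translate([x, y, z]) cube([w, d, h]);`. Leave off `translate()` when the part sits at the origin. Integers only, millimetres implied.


cube([85, 85, 413]);
translate([0, 897, 0]) cube([85, 85, 413]);
translate([1994, 0, 0]) cube([85, 85, 413]);
translate([1994, 897, 0]) cube([85, 85, 413]);
translate([85, 0, 165]) cube([1909, 31, 180]);
translate([85, 951, 165]) cube([1909, 31, 180]);
translate([0, 85, 165]) cube([31, 812, 180]);
translate([2048, 85, 165]) cube([31, 812, 180]);
translate([139, 0, 345]) cube([100, 982, 22]);
translate([293, 0, 345]) cube([100, 982, 22]);
translate([447, 0, 345]) cube([100, 982, 22]);
translate([601, 0, 345]) cube([100, 982, 22]);
translate([755, 0, 345]) cube([100, 982, 22]);
translate([909, 0, 345]) cube([100, 982, 22]);
translate([1063, 0, 345]) cube([100, 982, 22]);
translate([1217, 0, 345]) cube([100, 982, 22]);
translate([1371, 0, 345]) cube([100, 982, 22]);
translate([1525, 0, 345]) cube([100, 982, 22]);
translate([1679, 0, 345]) cube([100, 982, 22]);
translate([1833, 0, 345]) cube([100, 982, 22]);


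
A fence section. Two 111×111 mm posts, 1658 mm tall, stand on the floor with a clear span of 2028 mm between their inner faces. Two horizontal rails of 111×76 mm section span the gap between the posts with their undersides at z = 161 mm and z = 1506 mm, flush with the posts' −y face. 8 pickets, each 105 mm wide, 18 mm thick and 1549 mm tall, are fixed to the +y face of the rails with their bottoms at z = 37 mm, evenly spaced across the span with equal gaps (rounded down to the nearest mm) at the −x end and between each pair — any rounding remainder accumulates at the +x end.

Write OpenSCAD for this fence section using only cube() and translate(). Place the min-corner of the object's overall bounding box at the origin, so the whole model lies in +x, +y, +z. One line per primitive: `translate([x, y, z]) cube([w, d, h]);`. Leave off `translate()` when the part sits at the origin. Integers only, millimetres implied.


cube([111, 111, 1658]);
translate([2139, 0, 0]) cube([111, 111, 1658]);
translate([111, 0, 161]) cube([2028, 111, 76]);
translate([111, 0, 1506]) cube([2028, 111, 76]);
translate([243, 111, 37]) cube([105, 18, 1549]);
translate([480, 111, 37]) cube([105, 18, 1549]);
translate([717, 111, 37]) cube([105, 18, 1549]);
translate([954, 111, 37]) cube([105, 18, 1549]);
translate([1191, 111, 37]) cube([105, 18, 1549]);
translate([1428, 111, 37]) cube([105, 18, 1549]);
translate([1665, 111, 37]) cube([105, 18, 1549]);
translate([1902, 111, 37]) cube([105, 18, 1549]);


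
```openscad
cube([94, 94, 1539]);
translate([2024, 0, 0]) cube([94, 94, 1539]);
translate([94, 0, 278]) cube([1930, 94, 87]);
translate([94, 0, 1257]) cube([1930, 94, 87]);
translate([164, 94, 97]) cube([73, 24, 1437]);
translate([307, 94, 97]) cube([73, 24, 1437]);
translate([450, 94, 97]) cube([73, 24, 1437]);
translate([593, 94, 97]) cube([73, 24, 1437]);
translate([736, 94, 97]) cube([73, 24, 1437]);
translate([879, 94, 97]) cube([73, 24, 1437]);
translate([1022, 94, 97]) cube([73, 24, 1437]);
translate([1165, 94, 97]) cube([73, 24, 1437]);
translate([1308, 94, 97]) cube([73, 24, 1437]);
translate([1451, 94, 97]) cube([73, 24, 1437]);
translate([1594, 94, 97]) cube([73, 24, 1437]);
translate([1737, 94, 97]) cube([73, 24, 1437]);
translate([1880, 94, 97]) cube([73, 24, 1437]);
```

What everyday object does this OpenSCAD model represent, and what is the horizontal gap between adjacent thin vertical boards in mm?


A fence section. The picket gap is 70 mm.

Two posts, two rails, 13 pickets — a fence section. Span 1930 mm holds 13 pickets of 73 mm with 14 equal gaps: ⌊(1930 − 13·73) / 14⌋ = 70 mm.


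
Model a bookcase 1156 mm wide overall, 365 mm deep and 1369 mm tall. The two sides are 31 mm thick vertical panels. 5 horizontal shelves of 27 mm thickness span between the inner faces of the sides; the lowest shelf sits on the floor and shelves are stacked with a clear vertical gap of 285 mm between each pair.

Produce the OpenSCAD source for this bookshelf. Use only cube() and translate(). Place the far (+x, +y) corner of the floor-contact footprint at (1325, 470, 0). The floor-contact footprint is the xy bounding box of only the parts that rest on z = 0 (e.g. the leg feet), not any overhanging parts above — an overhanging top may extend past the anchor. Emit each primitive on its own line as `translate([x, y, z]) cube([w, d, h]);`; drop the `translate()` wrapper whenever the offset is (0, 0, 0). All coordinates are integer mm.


translate([169, 105, 0]) cube([31, 365, 1369]);
translate([1294, 105, 0]) cube([31, 365, 1369]);
translate([200, 105, 0]) cube([1094, 365, 27]);
translate([200, 105, 312]) cube([1094, 365, 27]);
translate([200, 105, 624]) cube([1094, 365, 27]);
translate([200, 105, 936]) cube([1094, 365, 27]);
translate([200, 105, 1248]) cube([1094, 365, 27]);


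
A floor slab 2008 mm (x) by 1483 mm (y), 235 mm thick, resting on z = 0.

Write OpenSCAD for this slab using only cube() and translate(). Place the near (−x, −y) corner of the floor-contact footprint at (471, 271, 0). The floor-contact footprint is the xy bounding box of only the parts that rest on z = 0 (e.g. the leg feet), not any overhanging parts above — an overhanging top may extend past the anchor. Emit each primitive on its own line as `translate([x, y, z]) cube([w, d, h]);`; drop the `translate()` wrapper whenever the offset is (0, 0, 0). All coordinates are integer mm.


translate([471, 271, 0]) cube([2008, 1483, 235]);


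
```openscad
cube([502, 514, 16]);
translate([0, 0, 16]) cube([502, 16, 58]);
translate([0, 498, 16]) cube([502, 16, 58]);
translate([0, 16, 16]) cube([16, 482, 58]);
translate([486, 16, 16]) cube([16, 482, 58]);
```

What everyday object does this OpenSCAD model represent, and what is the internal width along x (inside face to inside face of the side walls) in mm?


An open box. The internal width is 470 mm.

A 502×514 base slab with four walls standing on it — an open box. The base is 502 mm wide and the walls are 16 mm thick, so the internal width is 502 − 2 × 16 = 470 mm.


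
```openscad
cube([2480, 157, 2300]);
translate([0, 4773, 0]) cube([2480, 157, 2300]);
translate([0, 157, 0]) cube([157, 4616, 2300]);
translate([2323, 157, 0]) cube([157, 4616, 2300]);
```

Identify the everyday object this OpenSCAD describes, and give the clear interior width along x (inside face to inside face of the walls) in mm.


A house (or room) frame. The interior width is 2166 mm.

Four 2300 mm walls enclosing a rectangle with no floor or roof — a room or house frame. Outside width is 2480 mm and wall thickness is 157 mm, so the interior width is 2480 − 2 × 157 = 2166 mm.


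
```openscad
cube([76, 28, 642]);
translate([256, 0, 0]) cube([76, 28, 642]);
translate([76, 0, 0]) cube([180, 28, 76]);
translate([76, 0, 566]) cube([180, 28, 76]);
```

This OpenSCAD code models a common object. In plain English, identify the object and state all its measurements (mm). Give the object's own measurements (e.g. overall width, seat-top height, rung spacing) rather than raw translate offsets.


A rectangular picture frame lying in the x–z plane (depth along y). The opening is 180 mm wide (x) by 490 mm tall (z), surrounded by a border 76 mm wide on all four sides. The frame is 28 mm deep and is made of two full-height vertical stiles with two horizontal rails fitted between them.


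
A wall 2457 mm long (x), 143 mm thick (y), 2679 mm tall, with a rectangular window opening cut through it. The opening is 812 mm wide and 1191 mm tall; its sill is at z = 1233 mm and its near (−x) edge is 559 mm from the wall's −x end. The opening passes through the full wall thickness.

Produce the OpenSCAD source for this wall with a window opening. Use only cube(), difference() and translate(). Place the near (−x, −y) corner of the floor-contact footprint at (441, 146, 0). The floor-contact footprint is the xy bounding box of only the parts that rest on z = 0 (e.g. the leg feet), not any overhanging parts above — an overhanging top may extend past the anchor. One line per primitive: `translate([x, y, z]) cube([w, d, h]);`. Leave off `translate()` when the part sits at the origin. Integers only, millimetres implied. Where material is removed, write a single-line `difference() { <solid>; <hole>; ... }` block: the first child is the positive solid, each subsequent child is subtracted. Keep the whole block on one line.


difference() { translate([441, 146, 0]) cube([2457, 143, 2679]); translate([1000, 146, 1233]) cube([812, 143, 1191]); }


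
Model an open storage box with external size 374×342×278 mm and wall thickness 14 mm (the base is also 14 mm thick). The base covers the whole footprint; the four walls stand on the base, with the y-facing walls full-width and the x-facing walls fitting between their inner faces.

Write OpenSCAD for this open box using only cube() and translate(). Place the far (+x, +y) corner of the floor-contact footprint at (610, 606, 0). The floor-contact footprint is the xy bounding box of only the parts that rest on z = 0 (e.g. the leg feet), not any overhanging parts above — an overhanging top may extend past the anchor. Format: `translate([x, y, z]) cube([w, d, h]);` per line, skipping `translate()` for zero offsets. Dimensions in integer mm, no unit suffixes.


translate([236, 264, 0]) cube([374, 342, 14]);
translate([236, 264, 14]) cube([374, 14, 264]);
translate([236, 592, 14]) cube([374, 14, 264]);
translate([236, 278, 14]) cube([14, 314, 264]);
translate([596, 278, 14]) cube([14, 314, 264]);


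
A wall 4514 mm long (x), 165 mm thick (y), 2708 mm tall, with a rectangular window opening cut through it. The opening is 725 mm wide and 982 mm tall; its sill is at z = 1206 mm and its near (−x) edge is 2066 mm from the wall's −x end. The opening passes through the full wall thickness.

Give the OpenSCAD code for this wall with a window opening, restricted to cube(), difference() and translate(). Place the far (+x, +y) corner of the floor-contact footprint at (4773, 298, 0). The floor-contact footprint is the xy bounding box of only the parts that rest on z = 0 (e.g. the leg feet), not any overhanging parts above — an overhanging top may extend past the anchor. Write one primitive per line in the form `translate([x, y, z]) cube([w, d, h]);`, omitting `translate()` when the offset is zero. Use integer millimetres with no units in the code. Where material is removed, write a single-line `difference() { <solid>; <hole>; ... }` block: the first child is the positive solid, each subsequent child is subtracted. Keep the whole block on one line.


difference() { translate([259, 133, 0]) cube([4514, 165, 2708]); translate([2325, 133, 1206]) cube([725, 165, 982]); }


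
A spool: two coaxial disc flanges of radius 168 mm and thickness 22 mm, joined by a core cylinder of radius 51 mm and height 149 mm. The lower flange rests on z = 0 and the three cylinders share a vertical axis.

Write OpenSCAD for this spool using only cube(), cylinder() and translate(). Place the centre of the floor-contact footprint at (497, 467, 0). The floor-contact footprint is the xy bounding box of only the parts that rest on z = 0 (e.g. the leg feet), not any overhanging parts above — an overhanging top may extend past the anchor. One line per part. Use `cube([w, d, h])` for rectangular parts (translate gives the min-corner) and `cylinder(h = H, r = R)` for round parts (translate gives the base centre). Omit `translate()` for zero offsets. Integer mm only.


translate([497, 467, 0]) cylinder(h = 22, r = 168);
translate([497, 467, 22]) cylinder(h = 149, r = 51);
translate([497, 467, 171]) cylinder(h = 22, r = 168);


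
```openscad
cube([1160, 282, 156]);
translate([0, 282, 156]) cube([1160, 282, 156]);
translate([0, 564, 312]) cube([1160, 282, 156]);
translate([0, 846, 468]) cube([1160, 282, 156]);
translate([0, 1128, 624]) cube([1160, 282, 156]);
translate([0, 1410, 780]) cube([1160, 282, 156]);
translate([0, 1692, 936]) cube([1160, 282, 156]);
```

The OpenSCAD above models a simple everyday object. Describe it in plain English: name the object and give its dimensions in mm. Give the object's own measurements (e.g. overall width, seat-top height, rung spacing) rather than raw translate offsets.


A straight staircase of 7 solid steps. Each step is 1160 mm wide (x), 282 mm deep (y, the going) and 156 mm tall (the rise). The first step rests on the floor; each subsequent step sits one going further in +y and one rise higher in +z, directly behind and above the previous step with no overlap.


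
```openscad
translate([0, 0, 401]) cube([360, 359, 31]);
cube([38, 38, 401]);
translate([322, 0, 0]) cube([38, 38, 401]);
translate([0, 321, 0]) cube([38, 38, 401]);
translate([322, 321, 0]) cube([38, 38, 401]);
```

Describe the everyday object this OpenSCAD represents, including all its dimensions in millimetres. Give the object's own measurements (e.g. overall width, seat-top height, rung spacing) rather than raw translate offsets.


A simple wooden stool: a rectangular seat 360 mm (x) by 359 mm (y), 31 mm thick, top face at z = 432 mm, on four square legs, each 38×38 mm in cross-section. The legs rest on z = 0, each flush with a corner of the seat.


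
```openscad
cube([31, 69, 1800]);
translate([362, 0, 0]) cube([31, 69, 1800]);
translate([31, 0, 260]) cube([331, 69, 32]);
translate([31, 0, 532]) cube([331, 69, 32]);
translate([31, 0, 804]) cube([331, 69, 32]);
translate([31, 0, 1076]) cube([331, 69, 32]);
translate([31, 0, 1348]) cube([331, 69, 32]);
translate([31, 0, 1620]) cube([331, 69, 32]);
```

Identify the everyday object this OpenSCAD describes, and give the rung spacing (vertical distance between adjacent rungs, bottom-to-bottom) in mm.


A ladder. The rung spacing is 272 mm.

Two tall 31×69 posts with 6 short bars between them — a ladder. Adjacent rungs sit at z = 260 and z = 532, so the spacing is 532 − 260 = 272 mm.


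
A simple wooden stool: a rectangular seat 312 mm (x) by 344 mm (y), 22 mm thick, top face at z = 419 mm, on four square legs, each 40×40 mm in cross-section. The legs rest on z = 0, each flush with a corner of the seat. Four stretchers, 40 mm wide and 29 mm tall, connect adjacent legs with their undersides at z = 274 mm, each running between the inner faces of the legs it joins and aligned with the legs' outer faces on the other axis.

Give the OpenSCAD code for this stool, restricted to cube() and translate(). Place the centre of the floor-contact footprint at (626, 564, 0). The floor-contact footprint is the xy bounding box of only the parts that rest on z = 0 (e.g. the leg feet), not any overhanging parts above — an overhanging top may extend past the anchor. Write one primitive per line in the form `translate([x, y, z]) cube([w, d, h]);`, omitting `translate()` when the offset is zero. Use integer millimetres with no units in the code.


// leg_h = 419 - 22 = 397
// stretcher span = 312 - 2*40 = 232
translate([470, 392, 397]) cube([312, 344, 22]);
translate([470, 392, 0]) cube([40, 40, 397]);
translate([742, 392, 0]) cube([40, 40, 397]);
translate([470, 696, 0]) cube([40, 40, 397]);
translate([742, 696, 0]) cube([40, 40, 397]);
translate([510, 392, 274]) cube([232, 40, 29]);
translate([510, 696, 274]) cube([232, 40, 29]);
translate([470, 432, 274]) cube([40, 264, 29]);
translate([742, 432, 274]) cube([40, 264, 29]);


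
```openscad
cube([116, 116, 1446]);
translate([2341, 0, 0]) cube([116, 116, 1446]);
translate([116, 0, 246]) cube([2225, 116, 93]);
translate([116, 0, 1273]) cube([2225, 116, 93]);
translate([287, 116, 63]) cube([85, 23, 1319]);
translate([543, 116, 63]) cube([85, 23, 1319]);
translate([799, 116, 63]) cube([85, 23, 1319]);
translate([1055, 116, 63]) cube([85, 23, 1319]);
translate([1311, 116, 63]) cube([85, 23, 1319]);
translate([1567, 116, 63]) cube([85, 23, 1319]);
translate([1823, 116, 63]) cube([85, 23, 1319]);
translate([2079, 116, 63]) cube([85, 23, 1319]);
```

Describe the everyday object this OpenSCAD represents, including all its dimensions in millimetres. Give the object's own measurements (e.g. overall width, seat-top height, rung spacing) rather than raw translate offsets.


A fence section. Two 116×116 mm posts, 1446 mm tall, stand on the floor with a clear span of 2225 mm between their inner faces. Two horizontal rails of 116×93 mm section span the gap between the posts with their undersides at z = 246 mm and z = 1273 mm, flush with the posts' −y face. 8 pickets, each 85 mm wide, 23 mm thick and 1319 mm tall, are fixed to the +y face of the rails with their bottoms at z = 63 mm, spaced across the span with a 171 mm gap after the −x post and between neighbouring pickets, with 177 mm left before the +x post.


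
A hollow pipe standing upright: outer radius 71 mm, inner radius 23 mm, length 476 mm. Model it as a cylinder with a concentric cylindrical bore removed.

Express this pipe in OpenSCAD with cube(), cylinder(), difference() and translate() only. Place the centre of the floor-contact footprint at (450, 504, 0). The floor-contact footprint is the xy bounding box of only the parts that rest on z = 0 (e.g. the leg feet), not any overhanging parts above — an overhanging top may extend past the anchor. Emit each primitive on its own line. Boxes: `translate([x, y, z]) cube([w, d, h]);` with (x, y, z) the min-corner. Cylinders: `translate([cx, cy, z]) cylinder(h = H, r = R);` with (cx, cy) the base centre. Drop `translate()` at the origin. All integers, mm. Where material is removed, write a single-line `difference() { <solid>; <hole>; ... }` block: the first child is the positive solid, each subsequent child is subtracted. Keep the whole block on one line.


difference() { translate([450, 504, 0]) cylinder(h = 476, r = 71); translate([450, 504, 0]) cylinder(h = 476, r = 23); }


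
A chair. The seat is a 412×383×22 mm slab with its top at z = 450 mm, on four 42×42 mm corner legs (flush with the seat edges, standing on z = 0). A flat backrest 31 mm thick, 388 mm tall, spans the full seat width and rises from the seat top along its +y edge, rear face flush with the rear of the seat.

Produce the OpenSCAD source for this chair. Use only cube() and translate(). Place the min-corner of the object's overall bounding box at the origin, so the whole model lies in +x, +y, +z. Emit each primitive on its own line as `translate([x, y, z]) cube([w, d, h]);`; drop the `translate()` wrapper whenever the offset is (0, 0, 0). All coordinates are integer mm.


translate([0, 0, 428]) cube([412, 383, 22]);
cube([42, 42, 428]);
translate([370, 0, 0]) cube([42, 42, 428]);
translate([0, 341, 0]) cube([42, 42, 428]);
translate([370, 341, 0]) cube([42, 42, 428]);
translate([0, 352, 450]) cube([412, 31, 388]);


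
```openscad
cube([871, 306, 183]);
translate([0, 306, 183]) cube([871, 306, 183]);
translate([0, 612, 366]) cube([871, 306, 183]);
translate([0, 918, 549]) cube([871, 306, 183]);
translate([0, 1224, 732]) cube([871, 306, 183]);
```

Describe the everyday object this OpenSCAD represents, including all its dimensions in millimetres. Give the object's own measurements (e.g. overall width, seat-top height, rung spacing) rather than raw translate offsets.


A straight staircase of 5 solid steps. Each step is 871 mm wide (x), 306 mm deep (y, the going) and 183 mm tall (the rise). The first step rests on the floor; each subsequent step sits one going further in +y and one rise higher in +z, directly behind and above the previous step with no overlap.


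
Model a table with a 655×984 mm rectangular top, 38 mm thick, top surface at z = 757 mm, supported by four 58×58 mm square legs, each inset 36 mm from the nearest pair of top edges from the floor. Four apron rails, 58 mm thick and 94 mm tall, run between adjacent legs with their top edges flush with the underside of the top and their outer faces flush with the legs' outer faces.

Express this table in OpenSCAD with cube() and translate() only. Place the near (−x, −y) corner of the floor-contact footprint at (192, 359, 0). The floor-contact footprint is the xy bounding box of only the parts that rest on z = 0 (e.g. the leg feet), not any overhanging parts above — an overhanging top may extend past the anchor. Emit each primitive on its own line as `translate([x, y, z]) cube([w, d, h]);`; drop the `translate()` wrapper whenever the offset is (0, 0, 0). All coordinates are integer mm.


// leg_h = 757 - 38 = 719
// apron z = 719 - 94 = 625
translate([156, 323, 719]) cube([655, 984, 38]);
translate([192, 359, 0]) cube([58, 58, 719]);
translate([717, 359, 0]) cube([58, 58, 719]);
translate([192, 1213, 0]) cube([58, 58, 719]);
translate([717, 1213, 0]) cube([58, 58, 719]);
translate([250, 359, 625]) cube([467, 58, 94]);
translate([250, 1213, 625]) cube([467, 58, 94]);
translate([192, 417, 625]) cube([58, 796, 94]);
translate([717, 417, 625]) cube([58, 796, 94]);


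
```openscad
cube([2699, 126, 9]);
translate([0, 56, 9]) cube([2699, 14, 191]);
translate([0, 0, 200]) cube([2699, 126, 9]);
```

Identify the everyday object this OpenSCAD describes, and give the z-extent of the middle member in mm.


An I-beam. The web height is 191 mm.

Two wide flanges with a thin centred web — an I-beam. Overall 209 mm minus two 9 mm flanges gives a web of 209 − 2·9 = 191 mm.


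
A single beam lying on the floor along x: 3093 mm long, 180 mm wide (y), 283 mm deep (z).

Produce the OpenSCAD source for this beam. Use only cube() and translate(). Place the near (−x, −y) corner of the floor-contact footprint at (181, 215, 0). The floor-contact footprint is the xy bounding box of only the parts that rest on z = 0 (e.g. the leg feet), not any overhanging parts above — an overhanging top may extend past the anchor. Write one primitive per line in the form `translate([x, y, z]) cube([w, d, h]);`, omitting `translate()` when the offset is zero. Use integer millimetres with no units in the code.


translate([181, 215, 0]) cube([3093, 180, 283]);


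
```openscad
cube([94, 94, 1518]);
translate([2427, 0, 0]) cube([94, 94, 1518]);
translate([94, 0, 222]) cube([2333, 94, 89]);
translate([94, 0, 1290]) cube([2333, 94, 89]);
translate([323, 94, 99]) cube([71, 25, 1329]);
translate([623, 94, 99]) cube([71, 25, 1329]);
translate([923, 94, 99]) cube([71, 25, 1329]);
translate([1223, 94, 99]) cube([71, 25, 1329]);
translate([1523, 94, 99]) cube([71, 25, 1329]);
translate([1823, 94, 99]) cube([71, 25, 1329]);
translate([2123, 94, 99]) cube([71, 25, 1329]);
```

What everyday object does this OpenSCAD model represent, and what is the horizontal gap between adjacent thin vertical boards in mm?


A fence section. The picket gap is 229 mm.

Two posts, two rails, 7 pickets — a fence section. Span 2333 mm holds 7 pickets of 71 mm with 8 equal gaps: ⌊(2333 − 7·71) / 8⌋ = 229 mm.
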